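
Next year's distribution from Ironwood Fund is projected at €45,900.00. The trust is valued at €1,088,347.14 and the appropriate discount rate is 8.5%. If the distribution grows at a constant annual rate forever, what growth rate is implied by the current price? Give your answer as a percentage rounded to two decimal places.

P = D₁/(r−g) ⇒ g = r − D₁/P = 0.085 − €45,900.00/€1,088,347.14 = 0.042826

4.28%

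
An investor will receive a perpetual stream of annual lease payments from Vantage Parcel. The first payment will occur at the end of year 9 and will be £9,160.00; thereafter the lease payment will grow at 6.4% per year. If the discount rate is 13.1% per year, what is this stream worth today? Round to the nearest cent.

£51064.59

Value at end of year 8: C₁ / (r − g) = £9,160.00 / (0.131 − 0.064) = £136,716.4179
Discount to today: PV = £136,716.4179 / (1 + 0.131)^8 = £136,716.4179 / 2.677323 = £51,064.59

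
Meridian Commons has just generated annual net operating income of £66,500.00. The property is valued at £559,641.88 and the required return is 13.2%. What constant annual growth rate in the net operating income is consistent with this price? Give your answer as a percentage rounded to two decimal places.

P = D₀(1+g)/(r−g) ⇒ P(r−g) = D₀(1+g) ⇒ g(P+D₀) = P·r − D₀
g = (P·r − D₀)/(P + D₀) = (£559,641.88×0.132 − £66,500.00) / (£559,641.88 + £66,500.00) = 0.011775

1.18%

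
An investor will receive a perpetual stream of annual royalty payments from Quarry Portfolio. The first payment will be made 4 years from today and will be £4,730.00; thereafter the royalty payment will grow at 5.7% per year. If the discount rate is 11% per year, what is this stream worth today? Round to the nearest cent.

£65255.38

Value at end of year 3: C₁ / (r − g) = £4,730.00 / (0.11 − 0.057) = £89,245.2830
Discount to today: PV = £89,245.2830 / (1 + 0.11)^3 = £89,245.2830 / 1.367631 = £65,255.38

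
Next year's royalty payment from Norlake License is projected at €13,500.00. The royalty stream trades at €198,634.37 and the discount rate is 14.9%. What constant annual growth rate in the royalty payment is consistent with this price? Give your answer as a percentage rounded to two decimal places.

P = D₁/(r−g) ⇒ g = r − D₁/P = 0.149 − €13,500.00/€198,634.37 = 0.081036

8.10%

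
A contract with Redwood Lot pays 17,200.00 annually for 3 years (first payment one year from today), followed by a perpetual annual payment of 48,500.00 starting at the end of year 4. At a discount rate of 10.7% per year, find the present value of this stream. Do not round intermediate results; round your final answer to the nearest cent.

PV of 3-year annuity: 17,200.00 × [1 − (1+0.107)^−3] / 0.107 = 42252.17754
Perpetuity value at year 3: 48,500.00 / 0.107 = 453271.02804
PV of perpetuity: 453271.02804 / (1+0.107)^3 = 334129.71348
Total PV = 42252.17754 + 334129.71348 = 376381.89101

376381.89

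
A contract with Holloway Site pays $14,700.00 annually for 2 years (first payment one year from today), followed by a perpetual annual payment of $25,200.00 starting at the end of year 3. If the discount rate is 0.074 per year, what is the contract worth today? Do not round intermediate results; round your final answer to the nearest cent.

PV of 2-year annuity: $14,700.00 × [1 − (1+0.074)^−2] / 0.074 = 26431.23914
Perpetuity value at year 2: $25,200.00 / 0.074 = 340540.54054
PV of perpetuity: 340540.54054 / (1+0.074)^2 = 295229.84487
Total PV = 26431.23914 + 295229.84487 = 321661.08401

$321661.08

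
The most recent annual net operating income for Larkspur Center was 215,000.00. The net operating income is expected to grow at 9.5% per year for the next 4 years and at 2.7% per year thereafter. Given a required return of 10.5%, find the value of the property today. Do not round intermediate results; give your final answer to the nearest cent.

3570460.67

D_1 = 235425.00000
D_2 = 257790.37500
D_3 = 282280.46063
D_4 = 309097.10438
Terminal value at year 4: TV = D_4×(1+g_2)/(r−g_2) = 317442.72620/0.078 = 4069778.54106
P_0 = D_1/(1+r)^1 + D_2/(1+r)^2 + D_3/(1+r)^3 + D_4/(1+r)^4 + TV/(1+r)^4
    = 213054.29864 + 211126.20544 + 209215.56105 + 207322.20756 + 2729742.39948 = 3570460.67217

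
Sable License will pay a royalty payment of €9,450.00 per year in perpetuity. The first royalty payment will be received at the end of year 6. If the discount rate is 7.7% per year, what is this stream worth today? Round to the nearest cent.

€84695.94

Value at end of year 5: C / r = €9,450.00 / 0.077 = €122,727.2727
Discount to today: PV = €122,727.2727 / (1 + 0.077)^5 = €122,727.2727 / 1.449034 = €84,695.94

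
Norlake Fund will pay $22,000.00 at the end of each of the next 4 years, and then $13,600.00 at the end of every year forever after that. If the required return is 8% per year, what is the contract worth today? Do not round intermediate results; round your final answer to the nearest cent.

$197821.87

PV of 4-year annuity: $22,000.00 × [1 − (1+0.08)^−4] / 0.08 = 72866.79048
Perpetuity value at year 4: $13,600.00 / 0.08 = 170000.00000
PV of perpetuity: 170000.00000 / (1+0.08)^4 = 124955.07498
Total PV = 72866.79048 + 124955.07498 = 197821.86546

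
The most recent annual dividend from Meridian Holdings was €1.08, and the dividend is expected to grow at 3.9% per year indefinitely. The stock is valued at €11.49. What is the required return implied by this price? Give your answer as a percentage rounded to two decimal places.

D₁ = €1.08 × 1.039 = €1.1221
P = D₁/(r − g) ⇒ r = D₁/P + g = €1.1221/€11.49 + 0.039 = 0.097661 + 0.039 = 0.136661

13.67%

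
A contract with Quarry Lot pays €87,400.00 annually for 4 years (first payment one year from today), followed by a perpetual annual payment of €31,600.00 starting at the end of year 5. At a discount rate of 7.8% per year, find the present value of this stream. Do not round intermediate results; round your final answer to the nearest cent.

PV of 4-year annuity: €87,400.00 × [1 − (1+0.078)^−4] / 0.078 = 290773.27994
Perpetuity value at year 4: €31,600.00 / 0.078 = 405128.20513
PV of perpetuity: 405128.20513 / (1+0.078)^4 = 299997.36250
Total PV = 290773.27994 + 299997.36250 = 590770.64243

€590770.64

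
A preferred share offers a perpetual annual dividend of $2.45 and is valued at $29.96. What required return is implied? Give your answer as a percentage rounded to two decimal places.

8.18%

P = C/r ⇒ r = C/P = $2.45/$29.96 = 0.081776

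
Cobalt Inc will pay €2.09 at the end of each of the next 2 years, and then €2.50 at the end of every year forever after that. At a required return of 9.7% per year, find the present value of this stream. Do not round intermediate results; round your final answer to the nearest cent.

PV of 2-year annuity: €2.09 × [1 − (1+0.097)^−2] / 0.097 = 3.64193
Perpetuity value at year 2: €2.50 / 0.097 = 25.77320
PV of perpetuity: 25.77320 / (1+0.097)^2 = 21.41682
Total PV = 3.64193 + 21.41682 = 25.05875

€25.06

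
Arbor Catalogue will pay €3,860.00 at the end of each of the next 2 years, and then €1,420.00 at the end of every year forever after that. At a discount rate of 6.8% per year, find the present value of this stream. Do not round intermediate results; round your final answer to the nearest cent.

PV of 2-year annuity: €3,860.00 × [1 − (1+0.068)^−2] / 0.068 = 6998.34477
Perpetuity value at year 2: €1,420.00 / 0.068 = 20882.35294
PV of perpetuity: 20882.35294 / (1+0.068)^2 = 18307.83233
Total PV = 6998.34477 + 18307.83233 = 25306.17709

€25306.18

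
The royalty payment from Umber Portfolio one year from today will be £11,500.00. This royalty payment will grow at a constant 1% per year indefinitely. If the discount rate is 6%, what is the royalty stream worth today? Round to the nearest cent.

£230000.00

Growing perpetuity: P = D₁ / (r − g) = £11,500.0000 / (0.06 − 0.01) = £230,000.00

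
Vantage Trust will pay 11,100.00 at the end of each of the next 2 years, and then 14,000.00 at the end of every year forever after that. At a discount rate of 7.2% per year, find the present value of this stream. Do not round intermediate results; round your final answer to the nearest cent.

189215.69

PV of 2-year annuity: 11,100.00 × [1 − (1+0.072)^−2] / 0.072 = 20013.50524
Perpetuity value at year 2: 14,000.00 / 0.072 = 194444.44444
PV of perpetuity: 194444.44444 / (1+0.072)^2 = 169202.18559
Total PV = 20013.50524 + 169202.18559 = 189215.69082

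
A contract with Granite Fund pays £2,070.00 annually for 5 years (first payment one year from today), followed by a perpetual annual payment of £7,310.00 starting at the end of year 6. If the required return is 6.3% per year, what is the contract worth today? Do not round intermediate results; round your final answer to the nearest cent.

PV of 5-year annuity: £2,070.00 × [1 − (1+0.063)^−5] / 0.063 = 8648.88853
Perpetuity value at year 5: £7,310.00 / 0.063 = 116031.74603
PV of perpetuity: 116031.74603 / (1+0.063)^5 = 85489.05273
Total PV = 8648.88853 + 85489.05273 = 94137.94126

£94137.94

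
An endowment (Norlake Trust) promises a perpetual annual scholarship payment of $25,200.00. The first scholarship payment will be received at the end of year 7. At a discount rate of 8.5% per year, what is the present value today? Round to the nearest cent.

Value at end of year 6: C / r = $25,200.00 / 0.085 = $296,470.5882
Discount to today: PV = $296,470.5882 / (1 + 0.085)^6 = $296,470.5882 / 1.631468 = $181,720.19

$181720.19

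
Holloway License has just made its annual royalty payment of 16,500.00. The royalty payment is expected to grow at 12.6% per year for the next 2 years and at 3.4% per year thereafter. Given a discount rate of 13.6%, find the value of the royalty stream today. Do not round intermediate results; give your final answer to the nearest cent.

D_1 = 18579.00000
D_2 = 20919.95400
Terminal value at year 2: TV = D_2×(1+g_2)/(r−g_2) = 21631.23244/0.102 = 212070.90624
P_0 = D_1/(1+r)^1 + D_2/(1+r)^2 + TV/(1+r)^2
    = 16354.75352 + 16210.78562 + 164332.86600 = 196898.40514

196898.41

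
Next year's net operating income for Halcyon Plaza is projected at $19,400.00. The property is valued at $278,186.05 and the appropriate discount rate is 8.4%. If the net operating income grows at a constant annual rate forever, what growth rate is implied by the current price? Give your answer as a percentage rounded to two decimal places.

P = D₁/(r−g) ⇒ g = r − D₁/P = 0.084 − $19,400.00/$278,186.05 = 0.014262

1.43%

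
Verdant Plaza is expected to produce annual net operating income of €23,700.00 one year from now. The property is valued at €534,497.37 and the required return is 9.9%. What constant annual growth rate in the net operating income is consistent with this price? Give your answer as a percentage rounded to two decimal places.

P = D₁/(r−g) ⇒ g = r − D₁/P = 0.099 − €23,700.00/€534,497.37 = 0.054659

5.47%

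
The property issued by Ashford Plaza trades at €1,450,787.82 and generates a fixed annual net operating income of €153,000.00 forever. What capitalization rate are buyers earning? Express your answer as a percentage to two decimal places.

P = C/r ⇒ r = C/P = €153,000.00/€1,450,787.82 = 0.105460

10.55%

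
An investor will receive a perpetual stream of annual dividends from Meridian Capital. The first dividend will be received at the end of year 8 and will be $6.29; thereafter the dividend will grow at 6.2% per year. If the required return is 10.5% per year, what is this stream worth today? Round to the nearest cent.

$72.72

Value at end of year 7: C₁ / (r − g) = $6.29 / (0.105 − 0.062) = $146.2791
Discount to today: PV = $146.2791 / (1 + 0.105)^7 = $146.2791 / 2.011574 = $72.72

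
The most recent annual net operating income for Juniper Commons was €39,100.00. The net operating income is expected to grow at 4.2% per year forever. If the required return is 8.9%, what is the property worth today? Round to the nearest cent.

D₁ = D₀ × (1 + g) = €39,100.00 × 1.042 = €40,742.2000
Growing perpetuity: P = D₁ / (r − g) = €40,742.2000 / (0.089 − 0.042) = €866,855.32

€866855.32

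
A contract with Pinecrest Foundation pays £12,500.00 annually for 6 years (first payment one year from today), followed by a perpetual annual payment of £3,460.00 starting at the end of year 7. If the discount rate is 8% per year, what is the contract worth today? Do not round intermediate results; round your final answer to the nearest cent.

PV of 6-year annuity: £12,500.00 × [1 − (1+0.08)^−6] / 0.08 = 57785.99580
Perpetuity value at year 6: £3,460.00 / 0.08 = 43250.00000
PV of perpetuity: 43250.00000 / (1+0.08)^6 = 27254.83636
Total PV = 57785.99580 + 27254.83636 = 85040.83216

£85040.83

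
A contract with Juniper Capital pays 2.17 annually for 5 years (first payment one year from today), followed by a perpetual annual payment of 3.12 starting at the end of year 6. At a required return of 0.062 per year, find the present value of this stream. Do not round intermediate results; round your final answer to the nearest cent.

46.34

PV of 5-year annuity: 2.17 × [1 − (1+0.062)^−5] / 0.062 = 9.09131
Perpetuity value at year 5: 3.12 / 0.062 = 50.32258
PV of perpetuity: 50.32258 / (1+0.062)^5 = 37.25120
Total PV = 9.09131 + 37.25120 = 46.34251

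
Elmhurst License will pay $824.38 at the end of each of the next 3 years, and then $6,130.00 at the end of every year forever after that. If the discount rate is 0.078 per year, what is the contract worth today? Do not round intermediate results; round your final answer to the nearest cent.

PV of 3-year annuity: $824.38 × [1 − (1+0.078)^−3] / 0.078 = 2132.19752
Perpetuity value at year 3: $6,130.00 / 0.078 = 78589.74359
PV of perpetuity: 78589.74359 / (1+0.078)^3 = 62734.95478
Total PV = 2132.19752 + 62734.95478 = 64867.15230

$64867.15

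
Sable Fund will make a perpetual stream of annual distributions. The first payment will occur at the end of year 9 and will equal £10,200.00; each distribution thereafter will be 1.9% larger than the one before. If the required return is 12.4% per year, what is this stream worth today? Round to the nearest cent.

Value at end of year 8: C₁ / (r − g) = £10,200.00 / (0.124 − 0.019) = £97,142.8571
Discount to today: PV = £97,142.8571 / (1 + 0.124)^8 = £97,142.8571 / 2.547596 = £38,131.19

£38131.19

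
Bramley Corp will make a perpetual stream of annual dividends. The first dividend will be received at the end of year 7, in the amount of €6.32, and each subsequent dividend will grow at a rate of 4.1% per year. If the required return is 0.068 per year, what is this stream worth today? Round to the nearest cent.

Value at end of year 6: C₁ / (r − g) = €6.32 / (0.068 − 0.041) = €234.0741
Discount to today: PV = €234.0741 / (1 + 0.068)^6 = €234.0741 / 1.483978 = €157.73

€157.73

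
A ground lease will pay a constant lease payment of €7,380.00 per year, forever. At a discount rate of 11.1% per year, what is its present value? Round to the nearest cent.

Level perpetuity: PV = C / r = €7,380.00 / 0.111 = €66,486.49

€66486.49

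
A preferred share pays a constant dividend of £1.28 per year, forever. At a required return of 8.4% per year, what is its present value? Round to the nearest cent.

£15.24

Level perpetuity: PV = C / r = £1.28 / 0.084 = £15.24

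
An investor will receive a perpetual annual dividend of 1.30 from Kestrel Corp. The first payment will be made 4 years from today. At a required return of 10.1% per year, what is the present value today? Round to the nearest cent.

9.64

Value at end of year 3: C / r = 1.30 / 0.101 = 12.8713
Discount to today: PV = 12.8713 / (1 + 0.101)^3 = 12.8713 / 1.334633 = 9.64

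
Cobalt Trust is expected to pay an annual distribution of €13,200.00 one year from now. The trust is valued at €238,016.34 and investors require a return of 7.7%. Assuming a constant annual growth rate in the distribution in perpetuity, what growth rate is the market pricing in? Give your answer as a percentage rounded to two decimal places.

2.15%

P = D₁/(r−g) ⇒ g = r − D₁/P = 0.077 − €13,200.00/€238,016.34 = 0.021542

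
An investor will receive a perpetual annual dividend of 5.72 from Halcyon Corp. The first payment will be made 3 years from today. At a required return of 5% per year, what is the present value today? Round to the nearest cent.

Value at end of year 2: C / r = 5.72 / 0.05 = 114.4000
Discount to today: PV = 114.4000 / (1 + 0.05)^2 = 114.4000 / 1.102500 = 103.76

103.76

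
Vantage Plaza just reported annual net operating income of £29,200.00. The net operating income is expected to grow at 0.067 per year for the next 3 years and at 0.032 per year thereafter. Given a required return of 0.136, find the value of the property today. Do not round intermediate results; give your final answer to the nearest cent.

D_1 = 31156.40000
D_2 = 33243.87880
D_3 = 35471.21868
Terminal value at year 3: TV = D_3×(1+g_2)/(r−g_2) = 36606.29768/0.104 = 351983.63151
P_0 = D_1/(1+r)^1 + D_2/(1+r)^2 + D_3/(1+r)^3 + TV/(1+r)^3
    = 27426.40845 + 25760.54385 + 24195.86293 + 240097.40910 = 317480.22433

£317480.22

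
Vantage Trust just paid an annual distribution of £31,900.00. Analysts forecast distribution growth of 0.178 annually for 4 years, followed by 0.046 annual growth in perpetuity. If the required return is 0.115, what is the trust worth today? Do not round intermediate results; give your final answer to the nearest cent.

£749168.83

D_1 = 37578.20000
D_2 = 44267.11960
D_3 = 52146.66689
D_4 = 61428.77360
Terminal value at year 4: TV = D_4×(1+g_2)/(r−g_2) = 64254.49718/0.069 = 931224.59682
P_0 = D_1/(1+r)^1 + D_2/(1+r)^2 + D_3/(1+r)^3 + D_4/(1+r)^4 + TV/(1+r)^4
    = 33702.42152 + 35606.68391 + 37618.54138 + 39744.07332 + 602497.11145 = 749168.83159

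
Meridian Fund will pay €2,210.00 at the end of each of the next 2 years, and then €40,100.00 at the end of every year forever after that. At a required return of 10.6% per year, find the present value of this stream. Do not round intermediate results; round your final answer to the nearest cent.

€313068.08

PV of 2-year annuity: €2,210.00 × [1 − (1+0.106)^−2] / 0.106 = 3804.87494
Perpetuity value at year 2: €40,100.00 / 0.106 = 378301.88679
PV of perpetuity: 378301.88679 / (1+0.106)^2 = 309263.20579
Total PV = 3804.87494 + 309263.20579 = 313068.08072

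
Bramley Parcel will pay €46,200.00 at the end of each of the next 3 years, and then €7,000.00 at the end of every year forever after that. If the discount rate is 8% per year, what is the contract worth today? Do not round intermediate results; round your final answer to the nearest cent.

€188522.20

PV of 3-year annuity: €46,200.00 × [1 − (1+0.08)^−3] / 0.08 = 119061.88081
Perpetuity value at year 3: €7,000.00 / 0.08 = 87500.00000
PV of perpetuity: 87500.00000 / (1+0.08)^3 = 69460.32109
Total PV = 119061.88081 + 69460.32109 = 188522.20190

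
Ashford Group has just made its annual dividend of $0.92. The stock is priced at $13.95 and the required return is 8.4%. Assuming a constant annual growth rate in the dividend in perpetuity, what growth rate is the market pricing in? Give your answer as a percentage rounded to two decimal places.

1.69%

P = D₀(1+g)/(r−g) ⇒ P(r−g) = D₀(1+g) ⇒ g(P+D₀) = P·r − D₀
g = (P·r − D₀)/(P + D₀) = ($13.95×0.084 − $0.92) / ($13.95 + $0.92) = 0.016933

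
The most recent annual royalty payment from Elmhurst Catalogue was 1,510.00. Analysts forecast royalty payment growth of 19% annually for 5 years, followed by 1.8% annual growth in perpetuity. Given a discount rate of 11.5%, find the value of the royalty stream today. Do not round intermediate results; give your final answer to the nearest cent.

D_1 = 1796.90000
D_2 = 2138.31100
D_3 = 2544.59009
D_4 = 3028.06221
D_5 = 3603.39403
Terminal value at year 5: TV = D_5×(1+g_2)/(r−g_2) = 3668.25512/0.097 = 37817.06308
P_0 = D_1/(1+r)^1 + D_2/(1+r)^2 + D_3/(1+r)^3 + D_4/(1+r)^4 + D_5/(1+r)^5 + TV/(1+r)^5
    = 1611.56951 + 1719.97104 + 1835.66416 + 1959.13933 + 2090.92000 + 21943.88209 = 31161.14614

31161.15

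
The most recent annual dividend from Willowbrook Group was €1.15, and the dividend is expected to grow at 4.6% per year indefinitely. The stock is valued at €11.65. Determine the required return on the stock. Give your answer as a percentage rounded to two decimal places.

14.93%

D₁ = €1.15 × 1.046 = €1.2029
P = D₁/(r − g) ⇒ r = D₁/P + g = €1.2029/€11.65 + 0.046 = 0.103253 + 0.046 = 0.149253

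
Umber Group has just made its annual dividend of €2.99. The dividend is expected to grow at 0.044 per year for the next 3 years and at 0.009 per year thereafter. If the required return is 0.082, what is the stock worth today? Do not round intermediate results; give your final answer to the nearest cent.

D_1 = 3.12156
D_2 = 3.25891
D_3 = 3.40230
Terminal value at year 3: TV = D_3×(1+g_2)/(r−g_2) = 3.43292/0.073 = 47.02632
P_0 = D_1/(1+r)^1 + D_2/(1+r)^2 + D_3/(1+r)^3 + TV/(1+r)^3
    = 2.88499 + 2.78367 + 2.68591 + 37.12438 = 45.47895

€45.48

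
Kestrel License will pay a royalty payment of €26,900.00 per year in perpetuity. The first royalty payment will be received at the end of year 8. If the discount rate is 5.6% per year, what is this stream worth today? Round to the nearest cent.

Value at end of year 7: C / r = €26,900.00 / 0.056 = €480,357.1429
Discount to today: PV = €480,357.1429 / (1 + 0.056)^7 = €480,357.1429 / 1.464359 = €328,032.46

€328032.46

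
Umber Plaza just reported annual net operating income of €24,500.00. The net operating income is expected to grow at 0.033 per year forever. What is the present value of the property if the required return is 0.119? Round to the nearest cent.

D₁ = D₀ × (1 + g) = €24,500.00 × 1.033 = €25,308.5000
Growing perpetuity: P = D₁ / (r − g) = €25,308.5000 / (0.119 − 0.033) = €294,284.88

€294284.88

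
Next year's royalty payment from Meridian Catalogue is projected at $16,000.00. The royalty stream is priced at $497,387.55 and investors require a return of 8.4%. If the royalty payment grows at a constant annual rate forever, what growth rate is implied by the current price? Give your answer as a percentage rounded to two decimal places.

5.18%

P = D₁/(r−g) ⇒ g = r − D₁/P = 0.084 − $16,000.00/$497,387.55 = 0.051832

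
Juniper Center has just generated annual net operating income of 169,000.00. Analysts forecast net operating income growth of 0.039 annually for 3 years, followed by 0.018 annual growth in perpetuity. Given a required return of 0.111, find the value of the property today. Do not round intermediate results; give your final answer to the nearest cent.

D_1 = 175591.00000
D_2 = 182439.04900
D_3 = 189554.17191
Terminal value at year 3: TV = D_3×(1+g_2)/(r−g_2) = 192966.14701/0.093 = 2074904.80651
P_0 = D_1/(1+r)^1 + D_2/(1+r)^2 + D_3/(1+r)^3 + TV/(1+r)^3
    = 158047.70477 + 147805.18925 + 138226.45511 + 1513059.47640 = 1957138.82553

1957138.83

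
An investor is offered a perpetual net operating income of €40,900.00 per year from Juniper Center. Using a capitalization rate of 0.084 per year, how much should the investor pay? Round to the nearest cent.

€486904.76

Level perpetuity: PV = C / r = €40,900.00 / 0.084 = €486,904.76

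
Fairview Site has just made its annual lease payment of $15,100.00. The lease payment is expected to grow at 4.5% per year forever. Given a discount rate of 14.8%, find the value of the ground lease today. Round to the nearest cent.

$153199.03

D₁ = D₀ × (1 + g) = $15,100.00 × 1.045 = $15,779.5000
Growing perpetuity: P = D₁ / (r − g) = $15,779.5000 / (0.148 − 0.045) = $153,199.03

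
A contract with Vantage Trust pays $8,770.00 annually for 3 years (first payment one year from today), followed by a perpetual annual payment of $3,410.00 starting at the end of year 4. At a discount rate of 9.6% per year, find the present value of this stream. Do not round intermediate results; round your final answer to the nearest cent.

$48944.79

PV of 3-year annuity: $8,770.00 × [1 − (1+0.096)^−3] / 0.096 = 21964.19696
Perpetuity value at year 3: $3,410.00 / 0.096 = 35520.83333
PV of perpetuity: 35520.83333 / (1+0.096)^3 = 26980.59255
Total PV = 21964.19696 + 26980.59255 = 48944.78952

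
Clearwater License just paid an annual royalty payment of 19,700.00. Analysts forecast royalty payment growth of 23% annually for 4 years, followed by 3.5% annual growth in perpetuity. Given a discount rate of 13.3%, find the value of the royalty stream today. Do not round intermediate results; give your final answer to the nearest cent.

D_1 = 24231.00000
D_2 = 29804.13000
D_3 = 36659.07990
D_4 = 45090.66828
Terminal value at year 4: TV = D_4×(1+g_2)/(r−g_2) = 46668.84167/0.098 = 476212.67007
P_0 = D_1/(1+r)^1 + D_2/(1+r)^2 + D_3/(1+r)^3 + D_4/(1+r)^4 + TV/(1+r)^4
    = 21386.58429 + 23217.56282 + 25205.29768 + 27363.20931 + 288988.99625 = 386161.65035

386161.65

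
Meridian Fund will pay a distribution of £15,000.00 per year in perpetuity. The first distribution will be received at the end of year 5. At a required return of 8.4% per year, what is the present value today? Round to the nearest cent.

Value at end of year 4: C / r = £15,000.00 / 0.084 = £178,571.4286
Discount to today: PV = £178,571.4286 / (1 + 0.084)^4 = £178,571.4286 / 1.380757 = £129,328.68

£129328.68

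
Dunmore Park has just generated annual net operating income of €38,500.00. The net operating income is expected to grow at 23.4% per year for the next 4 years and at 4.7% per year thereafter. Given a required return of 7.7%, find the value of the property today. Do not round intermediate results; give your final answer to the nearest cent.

D_1 = 47509.00000
D_2 = 58626.10600
D_3 = 72344.61480
D_4 = 89273.25467
Terminal value at year 4: TV = D_4×(1+g_2)/(r−g_2) = 93469.09764/0.03 = 3115636.58792
P_0 = D_1/(1+r)^1 + D_2/(1+r)^2 + D_3/(1+r)^3 + D_4/(1+r)^4 + TV/(1+r)^4
    = 44112.34912 + 50542.84012 + 57910.73789 + 66352.69318 + 2315708.99214 = 2534627.61246

€2534627.61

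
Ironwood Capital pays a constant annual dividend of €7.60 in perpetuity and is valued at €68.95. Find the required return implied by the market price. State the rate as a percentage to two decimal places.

11.02%

P = C/r ⇒ r = C/P = €7.60/€68.95 = 0.110225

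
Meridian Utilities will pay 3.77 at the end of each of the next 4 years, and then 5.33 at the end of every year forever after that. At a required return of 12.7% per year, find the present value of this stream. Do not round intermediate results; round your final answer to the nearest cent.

PV of 4-year annuity: 3.77 × [1 − (1+0.127)^−4] / 0.127 = 11.28402
Perpetuity value at year 4: 5.33 / 0.127 = 41.96850
PV of perpetuity: 41.96850 / (1+0.127)^4 = 26.01524
Total PV = 11.28402 + 26.01524 = 37.29926

37.30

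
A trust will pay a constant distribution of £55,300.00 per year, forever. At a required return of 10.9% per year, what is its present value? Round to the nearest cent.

£507339.45

Level perpetuity: PV = C / r = £55,300.00 / 0.109 = £507,339.45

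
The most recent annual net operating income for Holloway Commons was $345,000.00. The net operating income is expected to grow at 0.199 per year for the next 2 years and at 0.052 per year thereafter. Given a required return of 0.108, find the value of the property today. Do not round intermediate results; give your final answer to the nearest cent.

D_1 = 413655.00000
D_2 = 495972.34500
Terminal value at year 2: TV = D_2×(1+g_2)/(r−g_2) = 521762.90694/0.056 = 9317194.76679
P_0 = D_1/(1+r)^1 + D_2/(1+r)^2 + TV/(1+r)^2
    = 373334.83755 + 403996.81427 + 7589368.72531 = 8366700.37713

$8366700.38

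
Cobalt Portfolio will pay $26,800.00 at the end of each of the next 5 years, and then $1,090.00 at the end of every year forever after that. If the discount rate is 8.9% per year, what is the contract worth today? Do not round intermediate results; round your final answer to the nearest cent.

PV of 5-year annuity: $26,800.00 × [1 − (1+0.089)^−5] / 0.089 = 104513.69265
Perpetuity value at year 5: $1,090.00 / 0.089 = 12247.19101
PV of perpetuity: 12247.19101 / (1+0.089)^5 = 7996.44754
Total PV = 104513.69265 + 7996.44754 = 112510.14019

$112510.14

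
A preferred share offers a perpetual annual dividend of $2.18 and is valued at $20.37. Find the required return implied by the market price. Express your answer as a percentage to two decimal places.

10.70%

P = C/r ⇒ r = C/P = $2.18/$20.37 = 0.107020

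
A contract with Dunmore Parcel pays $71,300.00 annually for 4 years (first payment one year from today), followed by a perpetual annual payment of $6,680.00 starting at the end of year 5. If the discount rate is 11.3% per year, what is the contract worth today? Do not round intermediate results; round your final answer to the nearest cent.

PV of 4-year annuity: $71,300.00 × [1 − (1+0.113)^−4] / 0.113 = 219794.92183
Perpetuity value at year 4: $6,680.00 / 0.113 = 59115.04425
PV of perpetuity: 59115.04425 / (1+0.113)^4 = 38522.75704
Total PV = 219794.92183 + 38522.75704 = 258317.67887

$258317.68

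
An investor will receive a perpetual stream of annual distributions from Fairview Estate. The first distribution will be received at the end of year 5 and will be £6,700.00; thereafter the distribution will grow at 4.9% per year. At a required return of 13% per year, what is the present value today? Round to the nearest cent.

£50731.30

Value at end of year 4: C₁ / (r − g) = £6,700.00 / (0.13 − 0.049) = £82,716.0494
Discount to today: PV = £82,716.0494 / (1 + 0.13)^4 = £82,716.0494 / 1.630474 = £50,731.30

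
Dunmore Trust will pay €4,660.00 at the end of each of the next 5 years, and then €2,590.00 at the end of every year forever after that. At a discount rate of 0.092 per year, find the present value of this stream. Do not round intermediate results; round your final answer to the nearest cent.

PV of 5-year annuity: €4,660.00 × [1 − (1+0.092)^−5] / 0.092 = 18032.10325
Perpetuity value at year 5: €2,590.00 / 0.092 = 28152.17391
PV of perpetuity: 28152.17391 / (1+0.092)^5 = 18130.03927
Total PV = 18032.10325 + 18130.03927 = 36162.14252

€36162.14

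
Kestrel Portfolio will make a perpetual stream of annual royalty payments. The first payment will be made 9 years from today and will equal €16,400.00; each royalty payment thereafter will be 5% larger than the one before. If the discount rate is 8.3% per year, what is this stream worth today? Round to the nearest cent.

€262604.56

Value at end of year 8: C₁ / (r − g) = €16,400.00 / (0.083 − 0.05) = €496,969.6970
Discount to today: PV = €496,969.6970 / (1 + 0.083)^8 = €496,969.6970 / 1.892464 = €262,604.56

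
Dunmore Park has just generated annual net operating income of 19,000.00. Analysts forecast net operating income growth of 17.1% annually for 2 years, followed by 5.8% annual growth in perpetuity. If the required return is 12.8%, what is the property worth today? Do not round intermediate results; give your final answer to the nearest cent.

D_1 = 22249.00000
D_2 = 26053.57900
Terminal value at year 2: TV = D_2×(1+g_2)/(r−g_2) = 27564.68658/0.07 = 393781.23689
P_0 = D_1/(1+r)^1 + D_2/(1+r)^2 + TV/(1+r)^2
    = 19724.29078 + 20476.19194 + 309483.01526 = 349683.49797

349683.50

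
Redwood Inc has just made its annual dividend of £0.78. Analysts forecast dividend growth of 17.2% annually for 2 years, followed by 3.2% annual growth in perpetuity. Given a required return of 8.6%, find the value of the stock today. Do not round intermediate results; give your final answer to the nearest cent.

£19.11

D_1 = 0.91416
D_2 = 1.07140
Terminal value at year 2: TV = D_2×(1+g_2)/(r−g_2) = 1.10568/0.054 = 20.47556
P_0 = D_1/(1+r)^1 + D_2/(1+r)^2 + TV/(1+r)^2
    = 0.84177 + 0.90843 + 17.36106 = 19.11125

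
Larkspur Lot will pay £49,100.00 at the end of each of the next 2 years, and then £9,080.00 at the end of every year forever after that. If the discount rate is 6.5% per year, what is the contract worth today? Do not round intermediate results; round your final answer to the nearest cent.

PV of 2-year annuity: £49,100.00 × [1 − (1+0.065)^−2] / 0.065 = 89392.75717
Perpetuity value at year 2: £9,080.00 / 0.065 = 139692.30769
PV of perpetuity: 139692.30769 / (1+0.065)^2 = 123161.01981
Total PV = 89392.75717 + 123161.01981 = 212553.77698

£212553.78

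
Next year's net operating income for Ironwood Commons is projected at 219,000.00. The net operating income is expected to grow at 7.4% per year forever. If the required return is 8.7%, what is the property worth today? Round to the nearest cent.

Growing perpetuity: P = D₁ / (r − g) = 219,000.0000 / (0.087 − 0.074) = 16,846,153.85

16846153.85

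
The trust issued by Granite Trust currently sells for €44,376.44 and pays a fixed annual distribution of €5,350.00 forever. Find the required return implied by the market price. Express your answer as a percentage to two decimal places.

12.06%

P = C/r ⇒ r = C/P = €5,350.00/€44,376.44 = 0.120559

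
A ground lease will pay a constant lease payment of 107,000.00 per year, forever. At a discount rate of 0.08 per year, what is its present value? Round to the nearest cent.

Level perpetuity: PV = C / r = 107,000.00 / 0.08 = 1,337,500.00

1337500.00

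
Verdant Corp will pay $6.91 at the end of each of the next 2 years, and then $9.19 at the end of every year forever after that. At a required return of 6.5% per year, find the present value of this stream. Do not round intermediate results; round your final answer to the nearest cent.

PV of 2-year annuity: $6.91 × [1 − (1+0.065)^−2] / 0.065 = 12.58053
Perpetuity value at year 2: $9.19 / 0.065 = 141.38462
PV of perpetuity: 141.38462 / (1+0.065)^2 = 124.65306
Total PV = 12.58053 + 124.65306 = 137.23359

$137.23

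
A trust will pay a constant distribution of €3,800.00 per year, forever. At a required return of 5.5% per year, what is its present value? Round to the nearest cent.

€69090.91

Level perpetuity: PV = C / r = €3,800.00 / 0.055 = €69,090.91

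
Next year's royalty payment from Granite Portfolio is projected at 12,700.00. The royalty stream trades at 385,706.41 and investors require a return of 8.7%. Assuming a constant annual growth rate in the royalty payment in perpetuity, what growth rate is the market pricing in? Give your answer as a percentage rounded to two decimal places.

P = D₁/(r−g) ⇒ g = r − D₁/P = 0.087 − 12,700.00/385,706.41 = 0.054073

5.41%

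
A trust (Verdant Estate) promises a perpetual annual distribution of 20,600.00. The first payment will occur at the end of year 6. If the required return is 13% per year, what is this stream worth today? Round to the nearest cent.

86006.57

Value at end of year 5: C / r = 20,600.00 / 0.13 = 158,461.5385
Discount to today: PV = 158,461.5385 / (1 + 0.13)^5 = 158,461.5385 / 1.842435 = 86,006.57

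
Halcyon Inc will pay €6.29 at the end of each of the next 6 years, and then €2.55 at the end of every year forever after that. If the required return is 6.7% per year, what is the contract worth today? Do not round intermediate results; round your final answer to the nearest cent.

€56.05

PV of 6-year annuity: €6.29 × [1 − (1+0.067)^−6] / 0.067 = 30.26123
Perpetuity value at year 6: €2.55 / 0.067 = 38.05970
PV of perpetuity: 38.05970 / (1+0.067)^6 = 25.79163
Total PV = 30.26123 + 25.79163 = 56.05287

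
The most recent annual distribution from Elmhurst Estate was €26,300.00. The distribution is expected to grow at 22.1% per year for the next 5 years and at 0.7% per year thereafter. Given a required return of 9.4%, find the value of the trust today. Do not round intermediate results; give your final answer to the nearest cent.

D_1 = 32112.30000
D_2 = 39209.11830
D_3 = 47874.33344
D_4 = 58454.56114
D_5 = 71373.01915
Terminal value at year 5: TV = D_5×(1+g_2)/(r−g_2) = 71872.63028/0.087 = 826122.18713
P_0 = D_1/(1+r)^1 + D_2/(1+r)^2 + D_3/(1+r)^3 + D_4/(1+r)^4 + D_5/(1+r)^5 + TV/(1+r)^5
    = 29353.10786 + 32760.64415 + 36563.75366 + 40808.35761 + 45545.70808 + 527178.48314 = 712210.05449

€712210.05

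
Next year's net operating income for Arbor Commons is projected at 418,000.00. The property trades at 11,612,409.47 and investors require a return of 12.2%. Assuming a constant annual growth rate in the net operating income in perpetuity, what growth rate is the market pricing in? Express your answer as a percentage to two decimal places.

P = D₁/(r−g) ⇒ g = r − D₁/P = 0.122 − 418,000.00/11,612,409.47 = 0.086004

8.60%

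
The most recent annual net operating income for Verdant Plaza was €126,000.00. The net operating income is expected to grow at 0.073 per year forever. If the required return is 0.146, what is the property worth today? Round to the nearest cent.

€1852027.40

D₁ = D₀ × (1 + g) = €126,000.00 × 1.073 = €135,198.0000
Growing perpetuity: P = D₁ / (r − g) = €135,198.0000 / (0.146 − 0.073) = €1,852,027.40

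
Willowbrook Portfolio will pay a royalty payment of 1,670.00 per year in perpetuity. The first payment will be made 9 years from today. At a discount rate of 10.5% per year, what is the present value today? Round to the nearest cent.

7155.32

Value at end of year 8: C / r = 1,670.00 / 0.105 = 15,904.7619
Discount to today: PV = 15,904.7619 / (1 + 0.105)^8 = 15,904.7619 / 2.222789 = 7,155.32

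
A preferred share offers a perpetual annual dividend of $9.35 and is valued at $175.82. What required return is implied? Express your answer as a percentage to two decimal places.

5.32%

P = C/r ⇒ r = C/P = $9.35/$175.82 = 0.053179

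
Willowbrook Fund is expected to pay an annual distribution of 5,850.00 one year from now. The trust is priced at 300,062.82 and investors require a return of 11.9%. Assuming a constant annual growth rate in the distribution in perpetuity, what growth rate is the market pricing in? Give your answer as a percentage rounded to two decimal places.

P = D₁/(r−g) ⇒ g = r − D₁/P = 0.119 − 5,850.00/300,062.82 = 0.099504

9.95%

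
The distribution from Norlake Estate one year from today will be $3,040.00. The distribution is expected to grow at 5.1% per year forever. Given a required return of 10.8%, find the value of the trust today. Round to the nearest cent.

$53333.33

Growing perpetuity: P = D₁ / (r − g) = $3,040.0000 / (0.108 − 0.051) = $53,333.33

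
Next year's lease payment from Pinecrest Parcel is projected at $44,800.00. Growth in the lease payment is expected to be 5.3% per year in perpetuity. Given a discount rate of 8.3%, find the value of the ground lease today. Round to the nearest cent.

$1493333.33

Growing perpetuity: P = D₁ / (r − g) = $44,800.0000 / (0.083 − 0.053) = $1,493,333.33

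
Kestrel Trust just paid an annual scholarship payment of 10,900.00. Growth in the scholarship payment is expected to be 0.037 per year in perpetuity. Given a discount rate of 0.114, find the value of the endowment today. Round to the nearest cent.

146796.10

D₁ = D₀ × (1 + g) = 10,900.00 × 1.037 = 11,303.3000
Growing perpetuity: P = D₁ / (r − g) = 11,303.3000 / (0.114 − 0.037) = 146,796.10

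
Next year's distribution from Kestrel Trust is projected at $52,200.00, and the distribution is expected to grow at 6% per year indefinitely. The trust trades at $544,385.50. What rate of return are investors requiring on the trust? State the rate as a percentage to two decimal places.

P = D₁/(r − g) ⇒ r = D₁/P + g = $52,200.0000/$544,385.50 + 0.06 = 0.095888 + 0.06 = 0.155888

15.59%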